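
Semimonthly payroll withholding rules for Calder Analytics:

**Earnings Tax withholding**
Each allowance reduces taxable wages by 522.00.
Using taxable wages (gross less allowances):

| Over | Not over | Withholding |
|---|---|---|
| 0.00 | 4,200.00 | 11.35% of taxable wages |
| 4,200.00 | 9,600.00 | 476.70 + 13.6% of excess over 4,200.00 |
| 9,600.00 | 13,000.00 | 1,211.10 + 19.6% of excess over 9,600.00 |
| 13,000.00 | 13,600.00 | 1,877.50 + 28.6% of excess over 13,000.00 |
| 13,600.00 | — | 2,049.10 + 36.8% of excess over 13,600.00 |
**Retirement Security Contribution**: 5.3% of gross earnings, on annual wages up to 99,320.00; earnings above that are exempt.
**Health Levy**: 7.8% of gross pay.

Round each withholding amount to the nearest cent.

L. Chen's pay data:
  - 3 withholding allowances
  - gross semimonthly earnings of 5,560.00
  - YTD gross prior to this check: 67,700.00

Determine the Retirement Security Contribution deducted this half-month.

294.68

Retirement Security Contribution: 5.3% × 5,560.00 = 294.68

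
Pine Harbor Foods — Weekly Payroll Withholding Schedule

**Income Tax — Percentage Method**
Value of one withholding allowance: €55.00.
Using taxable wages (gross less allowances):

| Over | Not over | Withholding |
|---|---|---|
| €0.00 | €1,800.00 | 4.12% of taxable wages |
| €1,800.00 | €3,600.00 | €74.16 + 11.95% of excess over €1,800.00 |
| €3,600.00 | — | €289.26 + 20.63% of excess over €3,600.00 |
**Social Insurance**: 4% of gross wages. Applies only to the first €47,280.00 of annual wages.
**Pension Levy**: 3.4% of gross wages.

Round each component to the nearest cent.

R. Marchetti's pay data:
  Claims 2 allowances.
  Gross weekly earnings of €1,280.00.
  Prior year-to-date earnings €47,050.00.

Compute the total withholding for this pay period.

€100.92

Income Tax: taxable = €1,280.00 − 2×€55.00 = €1,170.00
  4.12% × €1,170.00 = €48.20
Social Insurance: cap €47,280.00 − YTD €47,050.00 = €230.00 subject; 4% × €230.00 = €9.20
Pension Levy: 3.4% × €1,280.00 = €43.52
Total: €48.20 + €9.20 + €43.52 = €100.92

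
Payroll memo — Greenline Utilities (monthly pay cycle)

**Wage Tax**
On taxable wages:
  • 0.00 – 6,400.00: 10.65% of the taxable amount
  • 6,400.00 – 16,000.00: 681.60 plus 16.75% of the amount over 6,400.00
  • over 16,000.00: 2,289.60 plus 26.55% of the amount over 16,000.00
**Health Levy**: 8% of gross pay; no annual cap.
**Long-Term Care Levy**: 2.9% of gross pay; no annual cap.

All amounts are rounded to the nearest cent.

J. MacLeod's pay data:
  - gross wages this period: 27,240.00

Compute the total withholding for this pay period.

Wage Tax: taxable = 27,240.00
  2,289.60 + 26.55% × (27,240.00 − 16,000.00) = 2,289.60 + 26.55% × 11,240.00 = 5,273.82
Health Levy: 8% × 27,240.00 = 2,179.20
Long-Term Care Levy: 2.9% × 27,240.00 = 789.96
Total: 5,273.82 + 2,179.20 + 789.96 = 8,242.98

8,242.98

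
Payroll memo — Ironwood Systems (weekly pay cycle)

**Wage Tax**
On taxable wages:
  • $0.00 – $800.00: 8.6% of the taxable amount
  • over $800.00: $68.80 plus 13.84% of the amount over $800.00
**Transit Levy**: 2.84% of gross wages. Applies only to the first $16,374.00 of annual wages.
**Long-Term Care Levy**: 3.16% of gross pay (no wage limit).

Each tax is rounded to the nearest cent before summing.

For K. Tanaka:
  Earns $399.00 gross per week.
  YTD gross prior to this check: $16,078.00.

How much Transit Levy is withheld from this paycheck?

Transit Levy: cap $16,374.00 − YTD $16,078.00 = $296.00 subject; 2.84% × $296.00 = $8.41

$8.41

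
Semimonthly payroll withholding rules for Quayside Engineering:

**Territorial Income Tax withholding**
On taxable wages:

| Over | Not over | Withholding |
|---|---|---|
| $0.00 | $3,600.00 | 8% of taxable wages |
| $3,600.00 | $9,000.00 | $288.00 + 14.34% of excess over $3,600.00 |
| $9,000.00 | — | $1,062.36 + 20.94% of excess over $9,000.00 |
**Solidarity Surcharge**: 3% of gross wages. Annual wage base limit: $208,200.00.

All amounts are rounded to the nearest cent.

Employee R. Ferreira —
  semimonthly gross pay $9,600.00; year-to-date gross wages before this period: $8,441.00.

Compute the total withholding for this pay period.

$1,476.00

Territorial Income Tax: taxable = $9,600.00
  $1,062.36 + 20.94% × ($9,600.00 − $9,000.00) = $1,062.36 + 20.94% × $600.00 = $1,188.00
Solidarity Surcharge: 3% × $9,600.00 = $288.00
Total: $1,188.00 + $288.00 = $1,476.00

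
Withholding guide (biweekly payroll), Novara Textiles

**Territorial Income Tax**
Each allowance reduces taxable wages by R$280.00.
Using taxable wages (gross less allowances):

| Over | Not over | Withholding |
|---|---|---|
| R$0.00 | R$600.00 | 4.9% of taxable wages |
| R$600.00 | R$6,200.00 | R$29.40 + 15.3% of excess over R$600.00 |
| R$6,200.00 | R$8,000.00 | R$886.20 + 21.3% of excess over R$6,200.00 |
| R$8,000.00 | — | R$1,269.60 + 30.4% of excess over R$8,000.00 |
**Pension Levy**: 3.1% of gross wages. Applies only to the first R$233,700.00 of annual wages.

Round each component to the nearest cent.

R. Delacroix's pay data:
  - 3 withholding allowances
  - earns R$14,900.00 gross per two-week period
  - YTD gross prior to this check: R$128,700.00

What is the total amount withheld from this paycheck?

R$3,573.74

Territorial Income Tax: taxable = R$14,900.00 − 3×R$280.00 = R$14,060.00
  R$1,269.60 + 30.4% × (R$14,060.00 − R$8,000.00) = R$1,269.60 + 30.4% × R$6,060.00 = R$3,111.84
Pension Levy: 3.1% × R$14,900.00 = R$461.90
Total: R$3,111.84 + R$461.90 = R$3,573.74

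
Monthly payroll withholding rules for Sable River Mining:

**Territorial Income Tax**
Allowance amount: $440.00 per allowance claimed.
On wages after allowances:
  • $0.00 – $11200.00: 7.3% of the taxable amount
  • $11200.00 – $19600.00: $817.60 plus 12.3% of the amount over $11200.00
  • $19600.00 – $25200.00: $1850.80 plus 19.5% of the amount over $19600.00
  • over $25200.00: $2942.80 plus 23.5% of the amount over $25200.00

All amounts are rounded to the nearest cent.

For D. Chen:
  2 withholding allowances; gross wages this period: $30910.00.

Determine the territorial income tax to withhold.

Territorial Income Tax: taxable = $30910.00 − 2×$440.00 = $30030.00
  $2942.80 + 23.5% × ($30030.00 − $25200.00) = $2942.80 + 23.5% × $4830.00 = $4077.85

$4077.85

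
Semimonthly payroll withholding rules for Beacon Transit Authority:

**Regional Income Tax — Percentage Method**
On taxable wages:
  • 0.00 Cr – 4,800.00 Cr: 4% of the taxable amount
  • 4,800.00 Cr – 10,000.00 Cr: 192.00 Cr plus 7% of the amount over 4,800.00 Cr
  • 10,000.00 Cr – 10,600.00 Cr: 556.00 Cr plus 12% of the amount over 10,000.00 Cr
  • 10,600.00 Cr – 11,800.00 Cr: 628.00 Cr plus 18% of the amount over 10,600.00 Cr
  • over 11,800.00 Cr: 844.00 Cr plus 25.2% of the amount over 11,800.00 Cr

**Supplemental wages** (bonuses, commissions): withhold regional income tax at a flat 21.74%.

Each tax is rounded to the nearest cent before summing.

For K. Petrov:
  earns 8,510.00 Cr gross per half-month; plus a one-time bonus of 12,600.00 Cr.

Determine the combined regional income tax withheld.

Regional Income Tax: taxable = 8,510.00 Cr
  192.00 Cr + 7% × (8,510.00 Cr − 4,800.00 Cr) = 192.00 Cr + 7% × 3,710.00 Cr = 451.70 Cr
Supplemental (21.74% flat on bonus): 21.74% × 12,600.00 Cr = 2,739.24 Cr
Total regional income tax: 451.70 Cr + 2,739.24 Cr = 3,190.94 Cr

3,190.94 Cr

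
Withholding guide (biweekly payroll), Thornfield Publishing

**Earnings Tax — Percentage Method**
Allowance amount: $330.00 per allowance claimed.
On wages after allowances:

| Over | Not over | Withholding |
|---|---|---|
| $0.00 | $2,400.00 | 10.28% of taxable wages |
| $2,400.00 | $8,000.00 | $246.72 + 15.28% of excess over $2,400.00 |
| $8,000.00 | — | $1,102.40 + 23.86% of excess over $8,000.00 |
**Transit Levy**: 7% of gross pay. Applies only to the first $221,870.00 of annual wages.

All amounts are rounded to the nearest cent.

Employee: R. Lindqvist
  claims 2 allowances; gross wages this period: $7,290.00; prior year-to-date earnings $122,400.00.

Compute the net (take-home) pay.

$5,886.64

Earnings Tax: taxable = $7,290.00 − 2×$330.00 = $6,630.00
  $246.72 + 15.28% × ($6,630.00 − $2,400.00) = $246.72 + 15.28% × $4,230.00 = $893.06
Transit Levy: 7% × $7,290.00 = $510.30
Total withheld: $893.06 + $510.30 = $1,403.36
Net pay: $7,290.00 − $1,403.36 = $5,886.64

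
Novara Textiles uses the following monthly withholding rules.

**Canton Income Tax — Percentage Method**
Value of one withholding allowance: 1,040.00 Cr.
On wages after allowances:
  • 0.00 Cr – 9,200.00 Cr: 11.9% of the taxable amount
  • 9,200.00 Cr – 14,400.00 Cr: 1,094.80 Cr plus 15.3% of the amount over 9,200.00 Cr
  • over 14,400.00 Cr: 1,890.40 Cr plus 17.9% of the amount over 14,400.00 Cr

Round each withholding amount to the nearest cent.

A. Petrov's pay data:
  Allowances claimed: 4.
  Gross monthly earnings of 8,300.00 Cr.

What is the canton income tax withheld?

492.66 Cr

Canton Income Tax: taxable = 8,300.00 Cr − 4×1,040.00 Cr = 4,140.00 Cr
  11.9% × 4,140.00 Cr = 492.66 Cr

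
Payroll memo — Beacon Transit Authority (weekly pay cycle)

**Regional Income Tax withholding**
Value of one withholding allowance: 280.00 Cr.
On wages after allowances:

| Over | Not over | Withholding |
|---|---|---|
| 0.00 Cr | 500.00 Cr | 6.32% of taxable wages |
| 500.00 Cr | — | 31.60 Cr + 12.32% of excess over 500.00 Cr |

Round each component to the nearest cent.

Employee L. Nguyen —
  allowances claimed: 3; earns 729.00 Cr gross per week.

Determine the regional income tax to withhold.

Regional Income Tax: taxable = 729.00 Cr − 3×280.00 Cr = -111.00 Cr
  Taxable ≤ 0 → 0.00 Cr

0.00 Cr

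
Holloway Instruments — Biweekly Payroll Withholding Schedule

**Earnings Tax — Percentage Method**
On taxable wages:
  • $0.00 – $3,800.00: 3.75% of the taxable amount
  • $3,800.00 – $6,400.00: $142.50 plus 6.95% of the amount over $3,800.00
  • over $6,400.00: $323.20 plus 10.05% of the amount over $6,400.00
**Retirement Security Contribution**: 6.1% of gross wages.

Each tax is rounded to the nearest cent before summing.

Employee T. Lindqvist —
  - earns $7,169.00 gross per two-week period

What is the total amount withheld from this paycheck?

Earnings Tax: taxable = $7,169.00
  $323.20 + 10.05% × ($7,169.00 − $6,400.00) = $323.20 + 10.05% × $769.00 = $400.48
Retirement Security Contribution: 6.1% × $7,169.00 = $437.31
Total: $400.48 + $437.31 = $837.79

$837.79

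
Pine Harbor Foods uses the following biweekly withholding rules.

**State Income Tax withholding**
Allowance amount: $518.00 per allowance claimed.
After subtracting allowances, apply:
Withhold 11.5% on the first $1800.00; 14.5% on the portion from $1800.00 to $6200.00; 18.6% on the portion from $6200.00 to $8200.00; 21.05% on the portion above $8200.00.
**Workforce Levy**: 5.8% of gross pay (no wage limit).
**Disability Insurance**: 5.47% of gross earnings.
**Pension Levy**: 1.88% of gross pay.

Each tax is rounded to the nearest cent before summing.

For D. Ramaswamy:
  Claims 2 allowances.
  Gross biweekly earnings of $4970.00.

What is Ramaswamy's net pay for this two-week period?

State Income Tax: taxable = $4970.00 − 2×$518.00 = $3934.00
  $207.00 + 14.5% × ($3934.00 − $1800.00) = $207.00 + 14.5% × $2134.00 = $516.43
Workforce Levy: 5.8% × $4970.00 = $288.26
Disability Insurance: 5.47% × $4970.00 = $271.86
Pension Levy: 1.88% × $4970.00 = $93.44
Total withheld: $516.43 + $288.26 + $271.86 + $93.44 = $1169.99
Net pay: $4970.00 − $1169.99 = $3800.01

$3800.01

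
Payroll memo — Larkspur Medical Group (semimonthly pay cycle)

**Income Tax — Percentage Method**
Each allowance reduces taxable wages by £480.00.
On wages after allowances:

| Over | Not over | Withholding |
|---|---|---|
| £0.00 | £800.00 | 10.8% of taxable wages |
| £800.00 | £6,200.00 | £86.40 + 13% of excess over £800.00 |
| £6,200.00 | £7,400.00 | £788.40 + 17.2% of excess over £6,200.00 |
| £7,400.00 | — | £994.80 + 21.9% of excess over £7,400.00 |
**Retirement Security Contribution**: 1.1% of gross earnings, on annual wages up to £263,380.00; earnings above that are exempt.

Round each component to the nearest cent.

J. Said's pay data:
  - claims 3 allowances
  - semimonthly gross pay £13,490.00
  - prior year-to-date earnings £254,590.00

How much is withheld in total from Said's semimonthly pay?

Income Tax: taxable = £13,490.00 − 3×£480.00 = £12,050.00
  £994.80 + 21.9% × (£12,050.00 − £7,400.00) = £994.80 + 21.9% × £4,650.00 = £2,013.15
Retirement Security Contribution: cap £263,380.00 − YTD £254,590.00 = £8,790.00 subject; 1.1% × £8,790.00 = £96.69
Total: £2,013.15 + £96.69 = £2,109.84

£2,109.84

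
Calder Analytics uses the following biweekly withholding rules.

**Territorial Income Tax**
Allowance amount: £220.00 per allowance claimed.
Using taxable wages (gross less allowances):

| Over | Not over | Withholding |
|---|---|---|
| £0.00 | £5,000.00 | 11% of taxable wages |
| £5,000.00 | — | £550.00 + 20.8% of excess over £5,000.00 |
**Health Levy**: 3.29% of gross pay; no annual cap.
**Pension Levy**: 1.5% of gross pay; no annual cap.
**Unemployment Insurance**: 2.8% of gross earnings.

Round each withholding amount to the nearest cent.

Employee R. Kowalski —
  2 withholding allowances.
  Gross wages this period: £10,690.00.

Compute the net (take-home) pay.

Territorial Income Tax: taxable = £10,690.00 − 2×£220.00 = £10,250.00
  £550.00 + 20.8% × (£10,250.00 − £5,000.00) = £550.00 + 20.8% × £5,250.00 = £1,642.00
Health Levy: 3.29% × £10,690.00 = £351.70
Pension Levy: 1.5% × £10,690.00 = £160.35
Unemployment Insurance: 2.8% × £10,690.00 = £299.32
Total withheld: £1,642.00 + £351.70 + £160.35 + £299.32 = £2,453.37
Net pay: £10,690.00 − £2,453.37 = £8,236.63

£8,236.63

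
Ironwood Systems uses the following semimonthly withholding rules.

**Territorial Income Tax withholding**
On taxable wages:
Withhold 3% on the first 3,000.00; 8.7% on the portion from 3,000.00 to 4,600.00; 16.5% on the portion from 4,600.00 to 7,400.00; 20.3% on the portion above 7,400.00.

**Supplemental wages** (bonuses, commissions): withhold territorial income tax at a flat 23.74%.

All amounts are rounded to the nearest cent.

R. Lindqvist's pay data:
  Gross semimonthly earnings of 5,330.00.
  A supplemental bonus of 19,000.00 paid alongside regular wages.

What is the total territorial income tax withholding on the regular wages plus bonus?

Territorial Income Tax: taxable = 5,330.00
  229.20 + 16.5% × (5,330.00 − 4,600.00) = 229.20 + 16.5% × 730.00 = 349.65
Supplemental (23.74% flat on bonus): 23.74% × 19,000.00 = 4,510.60
Total territorial income tax: 349.65 + 4,510.60 = 4,860.25

4,860.25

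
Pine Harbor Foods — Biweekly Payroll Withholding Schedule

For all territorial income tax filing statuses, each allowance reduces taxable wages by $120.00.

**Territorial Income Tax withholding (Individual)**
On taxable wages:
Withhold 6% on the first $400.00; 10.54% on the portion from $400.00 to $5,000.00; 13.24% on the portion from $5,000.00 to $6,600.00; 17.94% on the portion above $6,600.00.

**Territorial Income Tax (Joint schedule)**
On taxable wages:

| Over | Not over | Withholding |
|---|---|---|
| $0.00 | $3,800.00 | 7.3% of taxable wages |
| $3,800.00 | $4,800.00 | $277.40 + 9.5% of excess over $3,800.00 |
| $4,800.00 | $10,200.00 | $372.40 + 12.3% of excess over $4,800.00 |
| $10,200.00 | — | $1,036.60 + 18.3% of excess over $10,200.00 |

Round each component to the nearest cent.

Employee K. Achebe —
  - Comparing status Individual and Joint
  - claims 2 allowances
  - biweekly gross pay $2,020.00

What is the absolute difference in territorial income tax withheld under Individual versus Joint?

$39.51

Territorial Income Tax (Individual): taxable = $2,020.00 − 2×$120.00 = $1,780.00
  $24.00 + 10.54% × ($1,780.00 − $400.00) = $24.00 + 10.54% × $1,380.00 = $169.45
Territorial Income Tax (Joint): taxable = $2,020.00 − 2×$120.00 = $1,780.00
  7.3% × $1,780.00 = $129.94
Difference: |$169.45 − $129.94| = $39.51 (higher under Individual)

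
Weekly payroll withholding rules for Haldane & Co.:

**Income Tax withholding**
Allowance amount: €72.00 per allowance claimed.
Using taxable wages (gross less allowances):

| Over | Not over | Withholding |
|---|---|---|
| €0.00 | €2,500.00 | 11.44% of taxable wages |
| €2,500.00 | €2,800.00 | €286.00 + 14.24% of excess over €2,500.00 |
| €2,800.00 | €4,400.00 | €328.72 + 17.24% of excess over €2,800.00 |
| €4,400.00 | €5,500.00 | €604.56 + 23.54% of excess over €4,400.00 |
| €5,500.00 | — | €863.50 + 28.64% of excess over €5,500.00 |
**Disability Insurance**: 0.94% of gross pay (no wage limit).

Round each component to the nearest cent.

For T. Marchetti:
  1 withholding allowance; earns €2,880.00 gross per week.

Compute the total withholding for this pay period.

Income Tax: taxable = €2,880.00 − 1×€72.00 = €2,808.00
  €328.72 + 17.24% × (€2,808.00 − €2,800.00) = €328.72 + 17.24% × €8.00 = €330.10
Disability Insurance: 0.94% × €2,880.00 = €27.07
Total: €330.10 + €27.07 = €357.17

€357.17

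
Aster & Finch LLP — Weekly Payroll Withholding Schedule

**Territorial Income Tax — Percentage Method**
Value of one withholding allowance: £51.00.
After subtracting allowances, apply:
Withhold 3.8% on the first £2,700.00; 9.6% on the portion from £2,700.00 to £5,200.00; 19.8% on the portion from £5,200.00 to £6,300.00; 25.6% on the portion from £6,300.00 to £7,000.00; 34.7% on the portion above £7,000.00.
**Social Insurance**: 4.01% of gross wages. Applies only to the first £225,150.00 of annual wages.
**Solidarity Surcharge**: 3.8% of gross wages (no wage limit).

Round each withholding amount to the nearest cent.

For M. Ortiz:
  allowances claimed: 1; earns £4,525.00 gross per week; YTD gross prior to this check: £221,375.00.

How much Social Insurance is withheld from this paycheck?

Social Insurance: cap £225,150.00 − YTD £221,375.00 = £3,775.00 subject; 4.01% × £3,775.00 = £151.38

£151.38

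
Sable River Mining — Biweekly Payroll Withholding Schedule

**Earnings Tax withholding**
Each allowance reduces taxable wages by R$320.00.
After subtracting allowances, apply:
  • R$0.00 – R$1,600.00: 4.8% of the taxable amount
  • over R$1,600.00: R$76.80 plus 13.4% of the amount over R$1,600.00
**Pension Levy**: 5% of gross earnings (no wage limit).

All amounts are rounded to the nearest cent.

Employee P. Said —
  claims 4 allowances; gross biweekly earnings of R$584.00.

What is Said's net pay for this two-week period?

Earnings Tax: taxable = R$584.00 − 4×R$320.00 = R$-696.00
  Taxable ≤ 0 → R$0.00
Pension Levy: 5% × R$584.00 = R$29.20
Total withheld: R$0.00 + R$29.20 = R$29.20
Net pay: R$584.00 − R$29.20 = R$554.80

R$554.80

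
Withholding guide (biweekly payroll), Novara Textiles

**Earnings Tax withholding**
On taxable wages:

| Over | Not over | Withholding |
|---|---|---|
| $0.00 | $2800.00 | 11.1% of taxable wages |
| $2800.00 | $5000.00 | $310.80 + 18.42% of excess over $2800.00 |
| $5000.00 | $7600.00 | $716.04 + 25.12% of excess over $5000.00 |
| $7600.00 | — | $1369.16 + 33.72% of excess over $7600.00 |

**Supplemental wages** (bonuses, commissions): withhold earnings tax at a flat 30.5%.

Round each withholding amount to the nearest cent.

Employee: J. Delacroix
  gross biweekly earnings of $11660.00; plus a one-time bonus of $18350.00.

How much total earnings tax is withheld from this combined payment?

$8334.94

Earnings Tax: taxable = $11660.00
  $1369.16 + 33.72% × ($11660.00 − $7600.00) = $1369.16 + 33.72% × $4060.00 = $2738.19
Supplemental (30.5% flat on bonus): 30.5% × $18350.00 = $5596.75
Total earnings tax: $2738.19 + $5596.75 = $8334.94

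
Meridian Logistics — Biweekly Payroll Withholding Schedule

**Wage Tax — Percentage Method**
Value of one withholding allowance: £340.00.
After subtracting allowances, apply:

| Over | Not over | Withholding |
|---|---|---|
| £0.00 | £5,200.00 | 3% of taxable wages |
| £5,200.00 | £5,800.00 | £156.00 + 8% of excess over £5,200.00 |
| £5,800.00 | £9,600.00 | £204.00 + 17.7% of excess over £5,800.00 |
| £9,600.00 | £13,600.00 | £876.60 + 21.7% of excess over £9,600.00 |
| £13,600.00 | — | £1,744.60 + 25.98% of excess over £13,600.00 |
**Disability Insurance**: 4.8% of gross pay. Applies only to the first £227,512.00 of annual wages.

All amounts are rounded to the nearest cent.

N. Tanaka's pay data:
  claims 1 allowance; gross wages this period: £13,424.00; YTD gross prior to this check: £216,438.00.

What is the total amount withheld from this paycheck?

£2,164.18

Wage Tax: taxable = £13,424.00 − 1×£340.00 = £13,084.00
  £876.60 + 21.7% × (£13,084.00 − £9,600.00) = £876.60 + 21.7% × £3,484.00 = £1,632.63
Disability Insurance: cap £227,512.00 − YTD £216,438.00 = £11,074.00 subject; 4.8% × £11,074.00 = £531.55
Total: £1,632.63 + £531.55 = £2,164.18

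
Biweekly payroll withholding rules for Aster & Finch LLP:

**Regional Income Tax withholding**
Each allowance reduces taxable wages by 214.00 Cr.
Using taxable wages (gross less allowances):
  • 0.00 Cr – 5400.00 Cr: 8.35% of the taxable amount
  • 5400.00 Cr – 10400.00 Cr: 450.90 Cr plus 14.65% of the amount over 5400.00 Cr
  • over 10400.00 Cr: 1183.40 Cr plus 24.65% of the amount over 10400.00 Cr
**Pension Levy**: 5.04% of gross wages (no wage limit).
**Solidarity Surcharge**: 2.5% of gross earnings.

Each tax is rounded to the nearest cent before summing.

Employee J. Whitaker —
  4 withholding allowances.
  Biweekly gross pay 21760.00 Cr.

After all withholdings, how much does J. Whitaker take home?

16346.66 Cr

Regional Income Tax: taxable = 21760.00 Cr − 4×214.00 Cr = 20904.00 Cr
  1183.40 Cr + 24.65% × (20904.00 Cr − 10400.00 Cr) = 1183.40 Cr + 24.65% × 10504.00 Cr = 3772.64 Cr
Pension Levy: 5.04% × 21760.00 Cr = 1096.70 Cr
Solidarity Surcharge: 2.5% × 21760.00 Cr = 544.00 Cr
Total withheld: 3772.64 Cr + 1096.70 Cr + 544.00 Cr = 5413.34 Cr
Net pay: 21760.00 Cr − 5413.34 Cr = 16346.66 Cr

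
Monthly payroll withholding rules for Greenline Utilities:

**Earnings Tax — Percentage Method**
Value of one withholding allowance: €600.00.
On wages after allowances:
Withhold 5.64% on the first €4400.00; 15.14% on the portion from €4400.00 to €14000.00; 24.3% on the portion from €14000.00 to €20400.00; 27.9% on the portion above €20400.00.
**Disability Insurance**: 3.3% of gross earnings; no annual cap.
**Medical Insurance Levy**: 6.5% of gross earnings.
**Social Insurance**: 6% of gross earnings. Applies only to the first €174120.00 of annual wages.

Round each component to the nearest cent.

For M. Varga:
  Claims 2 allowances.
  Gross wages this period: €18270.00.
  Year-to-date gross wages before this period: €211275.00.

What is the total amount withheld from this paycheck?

Earnings Tax: taxable = €18270.00 − 2×€600.00 = €17070.00
  €1701.60 + 24.3% × (€17070.00 − €14000.00) = €1701.60 + 24.3% × €3070.00 = €2447.61
Disability Insurance: 3.3% × €18270.00 = €602.91
Medical Insurance Levy: 6.5% × €18270.00 = €1187.55
Social Insurance: YTD €211275.00 ≥ cap €174120.00 → €0.00
Total: €2447.61 + €602.91 + €1187.55 + €0.00 = €4238.07

€4238.07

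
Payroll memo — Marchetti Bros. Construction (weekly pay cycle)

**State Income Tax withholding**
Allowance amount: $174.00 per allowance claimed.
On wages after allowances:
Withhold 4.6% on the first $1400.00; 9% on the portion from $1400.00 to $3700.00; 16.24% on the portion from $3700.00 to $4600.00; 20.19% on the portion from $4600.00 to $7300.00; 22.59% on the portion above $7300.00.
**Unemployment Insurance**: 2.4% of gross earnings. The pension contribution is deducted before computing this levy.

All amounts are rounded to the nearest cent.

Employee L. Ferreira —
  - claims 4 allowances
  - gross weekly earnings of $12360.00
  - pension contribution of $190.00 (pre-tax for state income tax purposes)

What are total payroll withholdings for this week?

$2197.68

State Income Tax: taxable = $12360.00 − $190.00 − 4×$174.00 = $11474.00
  $962.69 + 22.59% × ($11474.00 − $7300.00) = $962.69 + 22.59% × $4174.00 = $1905.60
Unemployment Insurance: 2.4% × $12170.00 = $292.08
Total: $1905.60 + $292.08 = $2197.68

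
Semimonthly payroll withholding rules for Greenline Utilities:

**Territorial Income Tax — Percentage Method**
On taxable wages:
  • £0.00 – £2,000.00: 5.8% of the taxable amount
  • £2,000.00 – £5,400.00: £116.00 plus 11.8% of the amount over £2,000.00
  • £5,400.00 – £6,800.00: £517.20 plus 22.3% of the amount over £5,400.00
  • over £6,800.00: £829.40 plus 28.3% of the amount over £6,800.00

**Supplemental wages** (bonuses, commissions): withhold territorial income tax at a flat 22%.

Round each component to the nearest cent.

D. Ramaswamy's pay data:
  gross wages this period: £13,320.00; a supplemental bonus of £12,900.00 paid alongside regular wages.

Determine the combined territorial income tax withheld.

£5,512.56

Territorial Income Tax: taxable = £13,320.00
  £829.40 + 28.3% × (£13,320.00 − £6,800.00) = £829.40 + 28.3% × £6,520.00 = £2,674.56
Supplemental (22% flat on bonus): 22% × £12,900.00 = £2,838.00
Total territorial income tax: £2,674.56 + £2,838.00 = £5,512.56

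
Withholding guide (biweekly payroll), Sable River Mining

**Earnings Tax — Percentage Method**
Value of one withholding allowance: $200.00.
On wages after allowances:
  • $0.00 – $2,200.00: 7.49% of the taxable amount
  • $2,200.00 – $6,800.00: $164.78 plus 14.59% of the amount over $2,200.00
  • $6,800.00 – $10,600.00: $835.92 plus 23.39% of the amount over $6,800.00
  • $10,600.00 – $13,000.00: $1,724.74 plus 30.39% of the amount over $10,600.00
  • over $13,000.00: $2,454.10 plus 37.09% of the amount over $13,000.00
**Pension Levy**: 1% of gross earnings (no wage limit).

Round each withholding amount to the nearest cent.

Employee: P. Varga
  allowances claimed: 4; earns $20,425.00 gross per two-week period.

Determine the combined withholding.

Earnings Tax: taxable = $20,425.00 − 4×$200.00 = $19,625.00
  $2,454.10 + 37.09% × ($19,625.00 − $13,000.00) = $2,454.10 + 37.09% × $6,625.00 = $4,911.31
Pension Levy: 1% × $20,425.00 = $204.25
Total: $4,911.31 + $204.25 = $5,115.56

$5,115.56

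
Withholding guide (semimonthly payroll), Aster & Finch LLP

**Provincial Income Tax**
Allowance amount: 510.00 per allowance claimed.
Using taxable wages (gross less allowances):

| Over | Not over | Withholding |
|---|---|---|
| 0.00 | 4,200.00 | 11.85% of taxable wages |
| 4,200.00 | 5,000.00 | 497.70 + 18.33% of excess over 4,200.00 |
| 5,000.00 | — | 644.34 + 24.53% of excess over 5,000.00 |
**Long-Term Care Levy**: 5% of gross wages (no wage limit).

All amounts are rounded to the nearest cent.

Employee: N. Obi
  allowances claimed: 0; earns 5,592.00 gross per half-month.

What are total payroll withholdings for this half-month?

1,069.16

Provincial Income Tax: taxable = 5,592.00
  644.34 + 24.53% × (5,592.00 − 5,000.00) = 644.34 + 24.53% × 592.00 = 789.56
Long-Term Care Levy: 5% × 5,592.00 = 279.60
Total: 789.56 + 279.60 = 1,069.16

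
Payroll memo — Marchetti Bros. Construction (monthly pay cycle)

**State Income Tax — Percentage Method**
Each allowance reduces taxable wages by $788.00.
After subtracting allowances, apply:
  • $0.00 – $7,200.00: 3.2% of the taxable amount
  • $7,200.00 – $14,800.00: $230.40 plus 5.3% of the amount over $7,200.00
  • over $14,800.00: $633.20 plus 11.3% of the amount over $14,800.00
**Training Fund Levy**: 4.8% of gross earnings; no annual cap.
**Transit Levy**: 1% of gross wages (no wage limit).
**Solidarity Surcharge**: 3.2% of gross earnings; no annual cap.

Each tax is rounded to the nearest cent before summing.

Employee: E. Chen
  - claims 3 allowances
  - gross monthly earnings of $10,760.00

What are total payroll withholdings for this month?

State Income Tax: taxable = $10,760.00 − 3×$788.00 = $8,396.00
  $230.40 + 5.3% × ($8,396.00 − $7,200.00) = $230.40 + 5.3% × $1,196.00 = $293.79
Training Fund Levy: 4.8% × $10,760.00 = $516.48
Transit Levy: 1% × $10,760.00 = $107.60
Solidarity Surcharge: 3.2% × $10,760.00 = $344.32
Total: $293.79 + $516.48 + $107.60 + $344.32 = $1,262.19

$1,262.19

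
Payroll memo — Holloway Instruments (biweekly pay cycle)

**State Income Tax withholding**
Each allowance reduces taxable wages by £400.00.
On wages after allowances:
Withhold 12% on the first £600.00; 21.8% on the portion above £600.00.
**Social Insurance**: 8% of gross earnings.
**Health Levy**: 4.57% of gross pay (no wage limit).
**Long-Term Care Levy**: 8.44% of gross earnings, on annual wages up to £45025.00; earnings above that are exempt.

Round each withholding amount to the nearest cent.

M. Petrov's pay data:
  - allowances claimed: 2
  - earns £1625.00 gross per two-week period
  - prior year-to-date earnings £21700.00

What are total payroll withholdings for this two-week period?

State Income Tax: taxable = £1625.00 − 2×£400.00 = £825.00
  £72.00 + 21.8% × (£825.00 − £600.00) = £72.00 + 21.8% × £225.00 = £121.05
Social Insurance: 8% × £1625.00 = £130.00
Health Levy: 4.57% × £1625.00 = £74.26
Long-Term Care Levy: 8.44% × £1625.00 = £137.15
Total: £121.05 + £130.00 + £74.26 + £137.15 = £462.46

£462.46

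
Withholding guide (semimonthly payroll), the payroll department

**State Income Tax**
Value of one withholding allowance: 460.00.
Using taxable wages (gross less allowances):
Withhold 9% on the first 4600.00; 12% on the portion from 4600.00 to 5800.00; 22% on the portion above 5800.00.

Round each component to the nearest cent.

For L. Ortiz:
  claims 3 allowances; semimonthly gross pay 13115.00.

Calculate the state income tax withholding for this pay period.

State Income Tax: taxable = 13115.00 − 3×460.00 = 11735.00
  558.00 + 22% × (11735.00 − 5800.00) = 558.00 + 22% × 5935.00 = 1863.70

1863.70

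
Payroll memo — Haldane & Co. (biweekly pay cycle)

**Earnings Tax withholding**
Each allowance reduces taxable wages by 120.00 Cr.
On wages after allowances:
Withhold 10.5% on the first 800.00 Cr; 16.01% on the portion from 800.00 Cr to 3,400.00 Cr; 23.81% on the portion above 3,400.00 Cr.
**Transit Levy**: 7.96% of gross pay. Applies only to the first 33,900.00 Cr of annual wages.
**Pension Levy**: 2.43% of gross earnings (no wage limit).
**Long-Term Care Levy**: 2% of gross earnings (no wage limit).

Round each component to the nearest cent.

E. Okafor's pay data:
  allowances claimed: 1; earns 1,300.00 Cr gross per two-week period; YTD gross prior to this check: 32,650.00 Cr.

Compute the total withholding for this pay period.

Earnings Tax: taxable = 1,300.00 Cr − 1×120.00 Cr = 1,180.00 Cr
  84.00 Cr + 16.01% × (1,180.00 Cr − 800.00 Cr) = 84.00 Cr + 16.01% × 380.00 Cr = 144.84 Cr
Transit Levy: cap 33,900.00 Cr − YTD 32,650.00 Cr = 1,250.00 Cr subject; 7.96% × 1,250.00 Cr = 99.50 Cr
Pension Levy: 2.43% × 1,300.00 Cr = 31.59 Cr
Long-Term Care Levy: 2% × 1,300.00 Cr = 26.00 Cr
Total: 144.84 Cr + 99.50 Cr + 31.59 Cr + 26.00 Cr = 301.93 Cr

301.93 Cr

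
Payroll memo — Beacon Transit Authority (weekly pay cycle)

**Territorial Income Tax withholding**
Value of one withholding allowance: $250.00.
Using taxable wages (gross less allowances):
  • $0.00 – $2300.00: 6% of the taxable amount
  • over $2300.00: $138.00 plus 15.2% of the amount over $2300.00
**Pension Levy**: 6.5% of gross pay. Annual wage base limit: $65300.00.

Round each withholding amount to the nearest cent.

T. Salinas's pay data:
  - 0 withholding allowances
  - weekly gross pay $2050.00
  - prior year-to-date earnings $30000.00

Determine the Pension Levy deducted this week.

Pension Levy: 6.5% × $2050.00 = $133.25

$133.25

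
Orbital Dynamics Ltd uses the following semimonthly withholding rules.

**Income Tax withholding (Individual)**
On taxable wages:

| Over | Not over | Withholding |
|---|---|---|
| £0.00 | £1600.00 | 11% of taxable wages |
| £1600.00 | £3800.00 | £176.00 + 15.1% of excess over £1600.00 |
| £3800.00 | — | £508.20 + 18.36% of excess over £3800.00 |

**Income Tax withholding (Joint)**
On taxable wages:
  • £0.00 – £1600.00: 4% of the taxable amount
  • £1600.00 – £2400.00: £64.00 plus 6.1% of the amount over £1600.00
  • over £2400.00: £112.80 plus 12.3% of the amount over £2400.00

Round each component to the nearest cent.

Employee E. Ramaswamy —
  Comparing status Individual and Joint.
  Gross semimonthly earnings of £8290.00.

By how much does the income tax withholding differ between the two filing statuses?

Income Tax (Individual): taxable = £8290.00
  £508.20 + 18.36% × (£8290.00 − £3800.00) = £508.20 + 18.36% × £4490.00 = £1332.56
Income Tax (Joint): taxable = £8290.00
  £112.80 + 12.3% × (£8290.00 − £2400.00) = £112.80 + 12.3% × £5890.00 = £837.27
Difference: |£1332.56 − £837.27| = £495.29 (higher under Individual)

£495.29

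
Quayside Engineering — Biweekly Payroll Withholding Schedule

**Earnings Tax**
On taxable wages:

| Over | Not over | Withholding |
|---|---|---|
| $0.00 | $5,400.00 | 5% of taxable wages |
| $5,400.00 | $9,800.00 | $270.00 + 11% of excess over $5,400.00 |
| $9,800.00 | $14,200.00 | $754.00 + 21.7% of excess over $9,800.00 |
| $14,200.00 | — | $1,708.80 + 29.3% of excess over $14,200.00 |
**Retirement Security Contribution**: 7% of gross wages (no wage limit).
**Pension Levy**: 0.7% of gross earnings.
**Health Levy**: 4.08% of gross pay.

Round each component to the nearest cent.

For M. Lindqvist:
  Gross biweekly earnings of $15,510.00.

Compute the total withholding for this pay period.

$3,919.71

Earnings Tax: taxable = $15,510.00
  $1,708.80 + 29.3% × ($15,510.00 − $14,200.00) = $1,708.80 + 29.3% × $1,310.00 = $2,092.63
Retirement Security Contribution: 7% × $15,510.00 = $1,085.70
Pension Levy: 0.7% × $15,510.00 = $108.57
Health Levy: 4.08% × $15,510.00 = $632.81
Total: $2,092.63 + $1,085.70 + $108.57 + $632.81 = $3,919.71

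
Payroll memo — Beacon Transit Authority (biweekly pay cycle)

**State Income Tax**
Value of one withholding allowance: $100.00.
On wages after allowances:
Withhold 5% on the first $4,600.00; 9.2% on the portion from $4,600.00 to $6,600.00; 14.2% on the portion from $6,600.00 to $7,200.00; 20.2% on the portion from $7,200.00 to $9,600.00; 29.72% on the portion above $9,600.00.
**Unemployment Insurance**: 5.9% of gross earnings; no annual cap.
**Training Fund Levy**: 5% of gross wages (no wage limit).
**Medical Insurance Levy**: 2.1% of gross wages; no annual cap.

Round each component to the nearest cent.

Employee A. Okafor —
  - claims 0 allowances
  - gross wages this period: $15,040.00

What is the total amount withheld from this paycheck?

$4,555.97

State Income Tax: taxable = $15,040.00
  $984.00 + 29.72% × ($15,040.00 − $9,600.00) = $984.00 + 29.72% × $5,440.00 = $2,600.77
Unemployment Insurance: 5.9% × $15,040.00 = $887.36
Training Fund Levy: 5% × $15,040.00 = $752.00
Medical Insurance Levy: 2.1% × $15,040.00 = $315.84
Total: $2,600.77 + $887.36 + $752.00 + $315.84 = $4,555.97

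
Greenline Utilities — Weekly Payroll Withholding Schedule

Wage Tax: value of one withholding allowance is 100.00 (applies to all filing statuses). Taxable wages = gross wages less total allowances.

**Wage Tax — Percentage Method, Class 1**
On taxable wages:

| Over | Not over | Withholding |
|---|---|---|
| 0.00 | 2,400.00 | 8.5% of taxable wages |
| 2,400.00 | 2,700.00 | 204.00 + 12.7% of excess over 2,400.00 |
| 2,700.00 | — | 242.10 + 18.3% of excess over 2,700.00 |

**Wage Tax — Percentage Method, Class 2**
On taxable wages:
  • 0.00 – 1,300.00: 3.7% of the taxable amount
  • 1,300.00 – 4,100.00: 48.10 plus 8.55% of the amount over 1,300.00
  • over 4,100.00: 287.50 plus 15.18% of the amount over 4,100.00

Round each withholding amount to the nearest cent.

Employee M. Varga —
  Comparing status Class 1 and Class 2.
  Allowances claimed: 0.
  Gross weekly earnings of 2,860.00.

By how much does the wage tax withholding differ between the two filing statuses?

89.90

Wage Tax (Class 1): taxable = 2,860.00
  242.10 + 18.3% × (2,860.00 − 2,700.00) = 242.10 + 18.3% × 160.00 = 271.38
Wage Tax (Class 2): taxable = 2,860.00
  48.10 + 8.55% × (2,860.00 − 1,300.00) = 48.10 + 8.55% × 1,560.00 = 181.48
Difference: |271.38 − 181.48| = 89.90 (higher under Class 1)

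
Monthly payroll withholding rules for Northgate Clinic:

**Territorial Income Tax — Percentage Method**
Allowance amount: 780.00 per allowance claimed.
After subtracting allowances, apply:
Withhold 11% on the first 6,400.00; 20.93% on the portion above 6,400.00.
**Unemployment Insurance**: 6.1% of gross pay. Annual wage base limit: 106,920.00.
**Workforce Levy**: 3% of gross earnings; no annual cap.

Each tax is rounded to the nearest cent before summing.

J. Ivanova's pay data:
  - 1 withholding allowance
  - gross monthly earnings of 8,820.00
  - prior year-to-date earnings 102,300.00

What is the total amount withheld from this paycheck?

1,593.67

Territorial Income Tax: taxable = 8,820.00 − 1×780.00 = 8,040.00
  704.00 + 20.93% × (8,040.00 − 6,400.00) = 704.00 + 20.93% × 1,640.00 = 1,047.25
Unemployment Insurance: cap 106,920.00 − YTD 102,300.00 = 4,620.00 subject; 6.1% × 4,620.00 = 281.82
Workforce Levy: 3% × 8,820.00 = 264.60
Total: 1,047.25 + 281.82 + 264.60 = 1,593.67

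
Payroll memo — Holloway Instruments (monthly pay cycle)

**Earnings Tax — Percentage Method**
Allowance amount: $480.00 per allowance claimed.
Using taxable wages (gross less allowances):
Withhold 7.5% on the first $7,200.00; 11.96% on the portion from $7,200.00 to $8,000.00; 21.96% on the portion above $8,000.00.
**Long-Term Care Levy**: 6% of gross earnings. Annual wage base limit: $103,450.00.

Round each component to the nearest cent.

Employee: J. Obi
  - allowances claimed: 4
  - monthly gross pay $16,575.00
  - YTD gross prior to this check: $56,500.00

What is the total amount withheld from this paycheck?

$3,091.62

Earnings Tax: taxable = $16,575.00 − 4×$480.00 = $14,655.00
  $635.68 + 21.96% × ($14,655.00 − $8,000.00) = $635.68 + 21.96% × $6,655.00 = $2,097.12
Long-Term Care Levy: 6% × $16,575.00 = $994.50
Total: $2,097.12 + $994.50 = $3,091.62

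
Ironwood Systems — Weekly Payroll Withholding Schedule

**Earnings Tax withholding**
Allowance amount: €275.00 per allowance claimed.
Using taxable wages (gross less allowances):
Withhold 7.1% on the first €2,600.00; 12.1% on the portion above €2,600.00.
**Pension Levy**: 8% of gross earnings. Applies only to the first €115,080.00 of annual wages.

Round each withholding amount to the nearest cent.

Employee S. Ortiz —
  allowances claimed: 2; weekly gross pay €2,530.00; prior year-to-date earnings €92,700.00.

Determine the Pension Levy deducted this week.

Pension Levy: 8% × €2,530.00 = €202.40

€202.40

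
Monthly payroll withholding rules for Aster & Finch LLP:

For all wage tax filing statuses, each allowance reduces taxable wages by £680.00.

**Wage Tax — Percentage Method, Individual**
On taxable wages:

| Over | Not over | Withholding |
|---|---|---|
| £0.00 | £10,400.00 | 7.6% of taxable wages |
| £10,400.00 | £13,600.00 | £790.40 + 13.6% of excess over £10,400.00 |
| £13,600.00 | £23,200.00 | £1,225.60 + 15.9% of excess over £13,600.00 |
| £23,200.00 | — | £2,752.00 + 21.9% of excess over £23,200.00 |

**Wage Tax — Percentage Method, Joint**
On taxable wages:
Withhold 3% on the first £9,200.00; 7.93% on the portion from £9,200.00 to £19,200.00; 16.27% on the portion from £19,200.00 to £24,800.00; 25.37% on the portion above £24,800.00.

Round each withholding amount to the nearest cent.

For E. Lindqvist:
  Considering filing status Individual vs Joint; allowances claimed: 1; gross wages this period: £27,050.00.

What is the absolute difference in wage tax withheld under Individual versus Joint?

Wage Tax (Individual): taxable = £27,050.00 − 1×£680.00 = £26,370.00
  £2,752.00 + 21.9% × (£26,370.00 − £23,200.00) = £2,752.00 + 21.9% × £3,170.00 = £3,446.23
Wage Tax (Joint): taxable = £27,050.00 − 1×£680.00 = £26,370.00
  £1,980.12 + 25.37% × (£26,370.00 − £24,800.00) = £1,980.12 + 25.37% × £1,570.00 = £2,378.43
Difference: |£3,446.23 − £2,378.43| = £1,067.80 (higher under Individual)

£1,067.80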